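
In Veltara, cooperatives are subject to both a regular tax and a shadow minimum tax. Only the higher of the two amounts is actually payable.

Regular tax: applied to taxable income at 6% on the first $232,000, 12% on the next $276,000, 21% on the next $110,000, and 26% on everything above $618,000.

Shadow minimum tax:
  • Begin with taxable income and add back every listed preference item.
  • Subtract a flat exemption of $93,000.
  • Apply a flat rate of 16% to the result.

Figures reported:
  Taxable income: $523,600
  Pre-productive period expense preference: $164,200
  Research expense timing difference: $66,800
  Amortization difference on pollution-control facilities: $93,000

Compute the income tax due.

$120,736

Regular tax:
  $232,000 × 6% = $13,920
  $276,000 × 12% = $33,120
  $15,600 × 21% = $3,276
  → $50,316

Shadow minimum tax:
  Adjusted income: $523,600 + $164,200 + $66,800 + $93,000 = $847,600
  Less exemption $93,000 → base $754,600
  $754,600 × 16% = $120,736

$120,736 > $50,316, so the shadow minimum tax is the binding amount.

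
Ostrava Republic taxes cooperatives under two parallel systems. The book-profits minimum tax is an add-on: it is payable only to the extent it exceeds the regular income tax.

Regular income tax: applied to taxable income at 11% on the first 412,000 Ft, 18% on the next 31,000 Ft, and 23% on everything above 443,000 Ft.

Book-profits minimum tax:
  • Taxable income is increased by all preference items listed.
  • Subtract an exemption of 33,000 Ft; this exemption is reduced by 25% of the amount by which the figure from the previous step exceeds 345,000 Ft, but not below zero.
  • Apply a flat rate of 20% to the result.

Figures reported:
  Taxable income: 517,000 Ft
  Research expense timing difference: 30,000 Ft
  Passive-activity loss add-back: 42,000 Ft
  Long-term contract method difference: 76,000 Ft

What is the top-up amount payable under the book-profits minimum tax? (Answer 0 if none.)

Regular income tax:
  412,000 Ft × 11% = 45,320 Ft
  31,000 Ft × 18% = 5,580 Ft
  74,000 Ft × 23% = 17,020 Ft
  → 67,920 Ft

Book-profits minimum tax:
  Adjusted income: 517,000 Ft + 30,000 Ft + 42,000 Ft + 76,000 Ft = 665,000 Ft
  Exemption: 25% × (665,000 Ft − 345,000 Ft) = 80,000 Ft ≥ 33,000 Ft, so the exemption is fully phased out
  Base: 665,000 Ft − 0 Ft = 665,000 Ft
  665,000 Ft × 20% = 133,000 Ft

Excess of book-profits minimum tax over regular income tax: 133,000 Ft − 67,920 Ft = 65,080 Ft.

65,080 Ft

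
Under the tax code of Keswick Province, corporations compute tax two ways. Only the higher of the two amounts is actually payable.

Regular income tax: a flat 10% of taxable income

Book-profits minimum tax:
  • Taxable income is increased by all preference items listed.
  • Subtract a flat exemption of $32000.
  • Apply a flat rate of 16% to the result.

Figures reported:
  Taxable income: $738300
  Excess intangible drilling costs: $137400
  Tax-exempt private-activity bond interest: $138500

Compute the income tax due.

$157152

Regular income tax:
  $738300 × 10% = $73830

Book-profits minimum tax:
  Adjusted income: $738300 + $137400 + $138500 = $1014200
  Less exemption $32000 → base $982200
  $982200 × 16% = $157152

$157152 > $73830, so the book-profits minimum tax is the binding amount.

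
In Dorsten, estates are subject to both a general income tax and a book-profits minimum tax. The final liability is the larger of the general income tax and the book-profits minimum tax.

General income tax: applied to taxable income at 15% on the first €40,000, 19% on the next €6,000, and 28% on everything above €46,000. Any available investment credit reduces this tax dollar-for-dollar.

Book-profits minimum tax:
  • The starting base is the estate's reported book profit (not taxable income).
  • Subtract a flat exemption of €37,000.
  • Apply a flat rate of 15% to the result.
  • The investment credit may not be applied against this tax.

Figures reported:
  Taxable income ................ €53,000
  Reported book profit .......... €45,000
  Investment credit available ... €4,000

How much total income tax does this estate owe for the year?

Book-profits minimum tax:
  Base (reported book profit): €45,000
  Less exemption €37,000 → base €8,000
  €8,000 × 15% = €1,200

General income tax:
  €40,000 × 15% = €6,000
  €6,000 × 19% = €1,140
  €7,000 × 28% = €1,960
  → €9,100
  Less investment credit €4,000 → €5,100

€5,100 > €1,200, so the general income tax governs.

€5,100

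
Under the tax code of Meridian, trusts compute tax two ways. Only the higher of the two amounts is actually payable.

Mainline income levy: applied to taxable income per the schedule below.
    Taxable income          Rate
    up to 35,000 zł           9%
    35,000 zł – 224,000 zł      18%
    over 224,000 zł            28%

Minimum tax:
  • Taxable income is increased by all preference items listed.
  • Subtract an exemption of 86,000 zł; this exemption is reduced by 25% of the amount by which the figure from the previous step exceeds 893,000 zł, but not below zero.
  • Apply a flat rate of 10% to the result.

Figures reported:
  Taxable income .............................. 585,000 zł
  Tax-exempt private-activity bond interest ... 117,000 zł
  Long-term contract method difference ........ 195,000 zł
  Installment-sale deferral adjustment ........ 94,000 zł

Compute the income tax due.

138,250 zł

Minimum tax:
  Adjusted income: 585,000 zł + 117,000 zł + 195,000 zł + 94,000 zł = 991,000 zł
  Exemption: 86,000 zł − 25% × (991,000 zł − 893,000 zł) = 86,000 zł − 24,500 zł = 61,500 zł
  Base: 991,000 zł − 61,500 zł = 929,500 zł
  929,500 zł × 10% = 92,950 zł

Mainline income levy:
  35,000 zł × 9% = 3,150 zł
  189,000 zł × 18% = 34,020 zł
  361,000 zł × 28% = 101,080 zł
  → 138,250 zł

138,250 zł > 92,950 zł, so the mainline income levy governs.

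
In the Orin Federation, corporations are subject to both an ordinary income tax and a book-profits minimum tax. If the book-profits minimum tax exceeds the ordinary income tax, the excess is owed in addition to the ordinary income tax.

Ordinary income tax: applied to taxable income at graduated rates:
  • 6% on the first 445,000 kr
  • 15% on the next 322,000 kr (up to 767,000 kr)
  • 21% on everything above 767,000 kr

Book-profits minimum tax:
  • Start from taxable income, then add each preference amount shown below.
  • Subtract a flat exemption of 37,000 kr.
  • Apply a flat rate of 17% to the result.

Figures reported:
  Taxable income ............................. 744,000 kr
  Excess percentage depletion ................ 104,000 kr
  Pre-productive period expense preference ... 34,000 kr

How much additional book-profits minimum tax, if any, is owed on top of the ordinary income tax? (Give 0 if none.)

Book-profits minimum tax:
  Adjusted income: 744,000 kr + 104,000 kr + 34,000 kr = 882,000 kr
  Less exemption 37,000 kr → base 845,000 kr
  845,000 kr × 17% = 143,650 kr

Ordinary income tax:
  445,000 kr × 6% = 26,700 kr
  299,000 kr × 15% = 44,850 kr
  → 71,550 kr

Excess of book-profits minimum tax over ordinary income tax: 143,650 kr − 71,550 kr = 72,100 kr.

72,100 kr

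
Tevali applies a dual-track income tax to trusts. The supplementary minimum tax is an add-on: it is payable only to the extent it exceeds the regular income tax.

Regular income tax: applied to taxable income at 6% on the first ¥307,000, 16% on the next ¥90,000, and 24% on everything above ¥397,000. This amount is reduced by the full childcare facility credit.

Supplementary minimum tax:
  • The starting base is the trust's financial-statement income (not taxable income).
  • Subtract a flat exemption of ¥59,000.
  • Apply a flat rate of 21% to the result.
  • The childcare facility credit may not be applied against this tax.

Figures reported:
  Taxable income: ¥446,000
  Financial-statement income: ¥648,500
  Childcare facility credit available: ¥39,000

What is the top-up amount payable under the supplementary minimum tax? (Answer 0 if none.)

¥118,215

Supplementary minimum tax:
  Base (financial-statement income): ¥648,500
  Less exemption ¥59,000 → base ¥589,500
  ¥589,500 × 21% = ¥123,795

Regular income tax:
  ¥307,000 × 6% = ¥18,420
  ¥90,000 × 16% = ¥14,400
  ¥49,000 × 24% = ¥11,760
  → ¥44,580
  Less childcare facility credit ¥39,000 → ¥5,580

Excess of supplementary minimum tax over regular income tax: ¥123,795 − ¥5,580 = ¥118,215.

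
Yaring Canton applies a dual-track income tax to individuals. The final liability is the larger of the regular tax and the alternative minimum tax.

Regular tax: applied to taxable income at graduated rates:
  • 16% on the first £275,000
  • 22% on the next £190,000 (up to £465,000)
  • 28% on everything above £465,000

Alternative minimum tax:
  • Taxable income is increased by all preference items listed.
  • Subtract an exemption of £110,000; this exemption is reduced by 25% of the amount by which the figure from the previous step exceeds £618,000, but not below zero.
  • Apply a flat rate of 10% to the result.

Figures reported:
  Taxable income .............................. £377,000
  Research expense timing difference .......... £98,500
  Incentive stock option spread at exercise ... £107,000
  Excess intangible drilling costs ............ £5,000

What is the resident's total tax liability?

£66,440

Regular tax:
  £275,000 × 16% = £44,000
  £102,000 × 22% = £22,440
  → £66,440

Alternative minimum tax:
  Adjusted income: £377,000 + £98,500 + £107,000 + £5,000 = £587,500
  Exemption: £587,500 ≤ £618,000, so full £110,000 applies
  Base: £587,500 − £110,000 = £477,500
  £477,500 × 10% = £47,750

£66,440 > £47,750, so the regular tax governs.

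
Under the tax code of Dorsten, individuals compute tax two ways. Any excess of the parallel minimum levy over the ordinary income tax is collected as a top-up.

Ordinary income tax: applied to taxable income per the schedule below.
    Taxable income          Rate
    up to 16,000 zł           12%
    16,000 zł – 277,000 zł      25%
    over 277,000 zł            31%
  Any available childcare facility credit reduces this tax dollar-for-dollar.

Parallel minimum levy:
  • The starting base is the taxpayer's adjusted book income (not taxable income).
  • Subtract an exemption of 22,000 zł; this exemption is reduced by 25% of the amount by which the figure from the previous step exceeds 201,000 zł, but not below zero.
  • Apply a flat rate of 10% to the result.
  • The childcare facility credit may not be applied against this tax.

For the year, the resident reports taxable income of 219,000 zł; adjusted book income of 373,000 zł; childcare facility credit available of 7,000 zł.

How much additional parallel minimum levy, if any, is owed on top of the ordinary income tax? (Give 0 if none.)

0 zł

Parallel minimum levy:
  Base (adjusted book income): 373,000 zł
  Exemption: 25% × (373,000 zł − 201,000 zł) = 43,000 zł ≥ 22,000 zł, so the exemption is fully phased out
  Base: 373,000 zł − 0 zł = 373,000 zł
  373,000 zł × 10% = 37,300 zł

Ordinary income tax:
  16,000 zł × 12% = 1,920 zł
  203,000 zł × 25% = 50,750 zł
  → 52,670 zł
  Less childcare facility credit 7,000 zł → 45,670 zł

37,300 zł ≤ 45,670 zł, so no add-on is due.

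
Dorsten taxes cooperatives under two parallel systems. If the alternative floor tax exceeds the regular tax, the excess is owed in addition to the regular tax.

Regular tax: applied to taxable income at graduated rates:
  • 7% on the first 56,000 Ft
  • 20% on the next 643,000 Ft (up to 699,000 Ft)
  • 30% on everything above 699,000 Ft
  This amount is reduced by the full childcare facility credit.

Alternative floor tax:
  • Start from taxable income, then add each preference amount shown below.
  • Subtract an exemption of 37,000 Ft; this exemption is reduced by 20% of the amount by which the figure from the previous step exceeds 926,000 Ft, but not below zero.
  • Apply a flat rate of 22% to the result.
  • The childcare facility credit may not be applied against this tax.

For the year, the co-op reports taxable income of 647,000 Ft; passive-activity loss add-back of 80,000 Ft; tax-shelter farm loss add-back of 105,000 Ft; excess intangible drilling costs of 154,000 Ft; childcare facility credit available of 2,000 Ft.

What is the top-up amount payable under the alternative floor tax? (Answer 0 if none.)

91,300 Ft

Regular tax:
  56,000 Ft × 7% = 3,920 Ft
  591,000 Ft × 20% = 118,200 Ft
  → 122,120 Ft
  Less childcare facility credit 2,000 Ft → 120,120 Ft

Alternative floor tax:
  Adjusted income: 647,000 Ft + 80,000 Ft + 105,000 Ft + 154,000 Ft = 986,000 Ft
  Exemption: 37,000 Ft − 20% × (986,000 Ft − 926,000 Ft) = 37,000 Ft − 12,000 Ft = 25,000 Ft
  Base: 986,000 Ft − 25,000 Ft = 961,000 Ft
  961,000 Ft × 22% = 211,420 Ft

Excess of alternative floor tax over regular tax: 211,420 Ft − 120,120 Ft = 91,300 Ft.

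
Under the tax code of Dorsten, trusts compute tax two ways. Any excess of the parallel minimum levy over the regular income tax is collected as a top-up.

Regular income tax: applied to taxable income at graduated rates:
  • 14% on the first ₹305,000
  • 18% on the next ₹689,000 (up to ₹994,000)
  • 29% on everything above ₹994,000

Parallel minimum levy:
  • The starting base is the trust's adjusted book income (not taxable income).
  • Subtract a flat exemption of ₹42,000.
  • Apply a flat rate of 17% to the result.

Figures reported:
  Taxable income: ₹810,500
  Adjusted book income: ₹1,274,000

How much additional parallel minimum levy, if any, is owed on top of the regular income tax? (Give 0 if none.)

Parallel minimum levy:
  Base (adjusted book income): ₹1,274,000
  Less exemption ₹42,000 → base ₹1,232,000
  ₹1,232,000 × 17% = ₹209,440

Regular income tax:
  ₹305,000 × 14% = ₹42,700
  ₹505,500 × 18% = ₹90,990
  → ₹133,690

Excess of parallel minimum levy over regular income tax: ₹209,440 − ₹133,690 = ₹75,750.

₹75,750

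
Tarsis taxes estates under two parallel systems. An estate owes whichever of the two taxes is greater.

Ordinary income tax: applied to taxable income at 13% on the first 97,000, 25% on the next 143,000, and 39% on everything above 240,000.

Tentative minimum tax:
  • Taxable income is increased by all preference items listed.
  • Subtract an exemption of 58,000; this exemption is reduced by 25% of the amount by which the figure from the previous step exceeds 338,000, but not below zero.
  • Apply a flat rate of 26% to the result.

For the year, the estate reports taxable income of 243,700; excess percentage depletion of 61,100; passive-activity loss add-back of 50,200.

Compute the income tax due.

Ordinary income tax:
  97,000 × 13% = 12,610
  143,000 × 25% = 35,750
  3,700 × 39% = 1,443
  → 49,803

Tentative minimum tax:
  Adjusted income: 243,700 + 61,100 + 50,200 = 355,000
  Exemption: 58,000 − 25% × (355,000 − 338,000) = 58,000 − 4,250 = 53,750
  Base: 355,000 − 53,750 = 301,250
  301,250 × 26% = 78,325

78,325 > 49,803, so the tentative minimum tax is the binding amount.

78,325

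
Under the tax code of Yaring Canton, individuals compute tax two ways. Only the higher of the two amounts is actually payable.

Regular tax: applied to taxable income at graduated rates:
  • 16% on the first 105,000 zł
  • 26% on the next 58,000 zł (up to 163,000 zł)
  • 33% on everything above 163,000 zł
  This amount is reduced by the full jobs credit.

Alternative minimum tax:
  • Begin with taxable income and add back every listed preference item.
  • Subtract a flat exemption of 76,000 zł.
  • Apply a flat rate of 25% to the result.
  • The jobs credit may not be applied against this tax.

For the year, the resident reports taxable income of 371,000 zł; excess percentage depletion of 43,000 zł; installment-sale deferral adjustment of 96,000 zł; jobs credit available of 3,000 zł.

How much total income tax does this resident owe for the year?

Alternative minimum tax:
  Adjusted income: 371,000 zł + 43,000 zł + 96,000 zł = 510,000 zł
  Less exemption 76,000 zł → base 434,000 zł
  434,000 zł × 25% = 108,500 zł

Regular tax:
  105,000 zł × 16% = 16,800 zł
  58,000 zł × 26% = 15,080 zł
  208,000 zł × 33% = 68,640 zł
  → 100,520 zł
  Less jobs credit 3,000 zł → 97,520 zł

108,500 zł > 97,520 zł, so the alternative minimum tax is the binding amount.

108,500 zł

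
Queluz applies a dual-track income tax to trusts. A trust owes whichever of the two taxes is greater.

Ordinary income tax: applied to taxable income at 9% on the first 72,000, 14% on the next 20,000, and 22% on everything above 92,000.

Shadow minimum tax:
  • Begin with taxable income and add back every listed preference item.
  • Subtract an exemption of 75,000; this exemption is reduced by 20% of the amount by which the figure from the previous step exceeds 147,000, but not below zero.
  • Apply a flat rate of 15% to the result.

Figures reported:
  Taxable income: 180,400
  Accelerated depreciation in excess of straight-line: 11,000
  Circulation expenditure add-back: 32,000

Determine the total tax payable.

28,728

Ordinary income tax:
  72,000 × 9% = 6,480
  20,000 × 14% = 2,800
  88,400 × 22% = 19,448
  → 28,728

Shadow minimum tax:
  Adjusted income: 180,400 + 11,000 + 32,000 = 223,400
  Exemption: 75,000 − 20% × (223,400 − 147,000) = 75,000 − 15,280 = 59,720
  Base: 223,400 − 59,720 = 163,680
  163,680 × 15% = 24,552

28,728 > 24,552, so the ordinary income tax governs.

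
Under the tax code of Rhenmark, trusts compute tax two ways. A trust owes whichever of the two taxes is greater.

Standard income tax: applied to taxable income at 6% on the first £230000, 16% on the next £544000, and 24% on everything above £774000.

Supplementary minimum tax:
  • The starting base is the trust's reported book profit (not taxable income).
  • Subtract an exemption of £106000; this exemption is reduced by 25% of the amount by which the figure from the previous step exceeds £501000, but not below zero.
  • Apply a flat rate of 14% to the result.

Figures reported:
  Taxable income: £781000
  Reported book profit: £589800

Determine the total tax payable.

Standard income tax:
  £230000 × 6% = £13800
  £544000 × 16% = £87040
  £7000 × 24% = £1680
  → £102520

Supplementary minimum tax:
  Base (reported book profit): £589800
  Exemption: £106000 − 25% × (£589800 − £501000) = £106000 − £22200 = £83800
  Base: £589800 − £83800 = £506000
  £506000 × 14% = £70840

£102520 > £70840, so the standard income tax governs.

£102520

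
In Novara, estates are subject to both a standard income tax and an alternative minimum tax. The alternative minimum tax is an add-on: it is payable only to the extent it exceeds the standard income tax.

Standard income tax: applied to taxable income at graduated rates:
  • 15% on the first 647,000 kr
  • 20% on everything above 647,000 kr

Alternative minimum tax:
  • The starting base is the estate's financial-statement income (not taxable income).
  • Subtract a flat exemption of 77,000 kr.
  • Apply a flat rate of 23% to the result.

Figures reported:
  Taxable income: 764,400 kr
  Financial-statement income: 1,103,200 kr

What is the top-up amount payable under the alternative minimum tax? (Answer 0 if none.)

Standard income tax:
  647,000 kr × 15% = 97,050 kr
  117,400 kr × 20% = 23,480 kr
  → 120,530 kr

Alternative minimum tax:
  Base (financial-statement income): 1,103,200 kr
  Less exemption 77,000 kr → base 1,026,200 kr
  1,026,200 kr × 23% = 236,026 kr

Excess of alternative minimum tax over standard income tax: 236,026 kr − 120,530 kr = 115,496 kr.

115,496 kr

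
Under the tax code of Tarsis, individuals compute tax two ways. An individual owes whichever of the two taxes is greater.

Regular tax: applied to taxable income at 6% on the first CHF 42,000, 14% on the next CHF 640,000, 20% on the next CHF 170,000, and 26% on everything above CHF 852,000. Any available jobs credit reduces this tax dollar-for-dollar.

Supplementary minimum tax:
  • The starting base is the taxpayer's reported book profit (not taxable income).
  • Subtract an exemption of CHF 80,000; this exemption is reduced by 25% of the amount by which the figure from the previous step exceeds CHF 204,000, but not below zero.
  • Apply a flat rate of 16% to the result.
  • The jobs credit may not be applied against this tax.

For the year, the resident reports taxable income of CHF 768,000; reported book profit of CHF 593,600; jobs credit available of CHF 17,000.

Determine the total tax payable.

Regular tax:
  CHF 42,000 × 6% = CHF 2,520
  CHF 640,000 × 14% = CHF 89,600
  CHF 86,000 × 20% = CHF 17,200
  → CHF 109,320
  Less jobs credit CHF 17,000 → CHF 92,320

Supplementary minimum tax:
  Base (reported book profit): CHF 593,600
  Exemption: 25% × (CHF 593,600 − CHF 204,000) = CHF 97,400 ≥ CHF 80,000, so the exemption is fully phased out
  Base: CHF 593,600 − CHF 0 = CHF 593,600
  CHF 593,600 × 16% = CHF 94,976

CHF 94,976 > CHF 92,320, so the supplementary minimum tax is the binding amount.

CHF 94,976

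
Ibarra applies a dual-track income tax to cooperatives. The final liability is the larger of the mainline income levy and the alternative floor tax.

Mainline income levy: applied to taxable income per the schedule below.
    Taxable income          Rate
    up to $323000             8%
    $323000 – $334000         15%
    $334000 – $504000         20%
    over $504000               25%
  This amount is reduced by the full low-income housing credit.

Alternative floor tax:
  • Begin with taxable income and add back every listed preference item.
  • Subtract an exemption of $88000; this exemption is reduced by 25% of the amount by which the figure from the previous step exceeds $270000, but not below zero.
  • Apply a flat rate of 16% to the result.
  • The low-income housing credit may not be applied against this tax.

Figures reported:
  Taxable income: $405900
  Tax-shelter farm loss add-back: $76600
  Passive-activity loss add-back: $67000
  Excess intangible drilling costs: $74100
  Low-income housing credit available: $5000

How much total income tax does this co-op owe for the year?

$99776

Alternative floor tax:
  Adjusted income: $405900 + $76600 + $67000 + $74100 = $623600
  Exemption: 25% × ($623600 − $270000) = $88400 ≥ $88000, so the exemption is fully phased out
  Base: $623600 − $0 = $623600
  $623600 × 16% = $99776

Mainline income levy:
  $323000 × 8% = $25840
  $11000 × 15% = $1650
  $71900 × 20% = $14380
  → $41870
  Less low-income housing credit $5000 → $36870

$99776 > $36870, so the alternative floor tax is the binding amount.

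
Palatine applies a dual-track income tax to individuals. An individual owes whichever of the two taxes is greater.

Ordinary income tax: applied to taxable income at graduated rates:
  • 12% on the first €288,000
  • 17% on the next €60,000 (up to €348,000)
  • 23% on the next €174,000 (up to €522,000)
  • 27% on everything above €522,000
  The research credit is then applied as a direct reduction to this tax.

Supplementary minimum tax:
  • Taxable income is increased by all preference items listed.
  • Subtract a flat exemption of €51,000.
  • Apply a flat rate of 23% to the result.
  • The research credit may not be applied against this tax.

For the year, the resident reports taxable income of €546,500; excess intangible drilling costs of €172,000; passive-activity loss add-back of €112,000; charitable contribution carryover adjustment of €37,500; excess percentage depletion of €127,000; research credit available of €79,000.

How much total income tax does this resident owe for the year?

Supplementary minimum tax:
  Adjusted income: €546,500 + €172,000 + €112,000 + €37,500 + €127,000 = €995,000
  Less exemption €51,000 → base €944,000
  €944,000 × 23% = €217,120

Ordinary income tax:
  €288,000 × 12% = €34,560
  €60,000 × 17% = €10,200
  €174,000 × 23% = €40,020
  €24,500 × 27% = €6,615
  → €91,395
  Less research credit €79,000 → €12,395

€217,120 > €12,395, so the supplementary minimum tax is the binding amount.

€217,120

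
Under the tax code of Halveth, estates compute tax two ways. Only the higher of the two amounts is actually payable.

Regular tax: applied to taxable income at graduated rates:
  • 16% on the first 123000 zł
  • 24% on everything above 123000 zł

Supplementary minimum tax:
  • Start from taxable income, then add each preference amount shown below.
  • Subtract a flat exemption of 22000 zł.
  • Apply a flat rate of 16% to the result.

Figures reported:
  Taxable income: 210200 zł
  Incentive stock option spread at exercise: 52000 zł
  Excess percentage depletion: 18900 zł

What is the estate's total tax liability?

Supplementary minimum tax:
  Adjusted income: 210200 zł + 52000 zł + 18900 zł = 281100 zł
  Less exemption 22000 zł → base 259100 zł
  259100 zł × 16% = 41456 zł

Regular tax:
  123000 zł × 16% = 19680 zł
  87200 zł × 24% = 20928 zł
  → 40608 zł

41456 zł > 40608 zł, so the supplementary minimum tax is the binding amount.

41456 zł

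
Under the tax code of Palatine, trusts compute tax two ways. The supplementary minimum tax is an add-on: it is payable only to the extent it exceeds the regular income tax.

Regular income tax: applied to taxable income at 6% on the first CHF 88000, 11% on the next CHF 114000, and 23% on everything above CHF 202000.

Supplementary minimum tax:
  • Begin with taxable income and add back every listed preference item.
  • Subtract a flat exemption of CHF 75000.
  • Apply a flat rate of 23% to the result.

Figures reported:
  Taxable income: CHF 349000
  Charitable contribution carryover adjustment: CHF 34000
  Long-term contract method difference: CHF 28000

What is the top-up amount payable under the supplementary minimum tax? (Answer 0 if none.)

Regular income tax:
  CHF 88000 × 6% = CHF 5280
  CHF 114000 × 11% = CHF 12540
  CHF 147000 × 23% = CHF 33810
  → CHF 51630

Supplementary minimum tax:
  Adjusted income: CHF 349000 + CHF 34000 + CHF 28000 = CHF 411000
  Less exemption CHF 75000 → base CHF 336000
  CHF 336000 × 23% = CHF 77280

Excess of supplementary minimum tax over regular income tax: CHF 77280 − CHF 51630 = CHF 25650.

CHF 25650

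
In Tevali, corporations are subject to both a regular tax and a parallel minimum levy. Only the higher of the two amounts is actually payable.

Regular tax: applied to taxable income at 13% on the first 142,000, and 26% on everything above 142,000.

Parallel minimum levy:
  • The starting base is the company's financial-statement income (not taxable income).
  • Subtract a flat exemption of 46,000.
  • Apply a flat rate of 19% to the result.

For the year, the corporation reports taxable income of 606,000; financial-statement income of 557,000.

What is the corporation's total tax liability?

139,100

Regular tax:
  142,000 × 13% = 18,460
  464,000 × 26% = 120,640
  → 139,100

Parallel minimum levy:
  Base (financial-statement income): 557,000
  Less exemption 46,000 → base 511,000
  511,000 × 19% = 97,090

139,100 > 97,090, so the regular tax governs.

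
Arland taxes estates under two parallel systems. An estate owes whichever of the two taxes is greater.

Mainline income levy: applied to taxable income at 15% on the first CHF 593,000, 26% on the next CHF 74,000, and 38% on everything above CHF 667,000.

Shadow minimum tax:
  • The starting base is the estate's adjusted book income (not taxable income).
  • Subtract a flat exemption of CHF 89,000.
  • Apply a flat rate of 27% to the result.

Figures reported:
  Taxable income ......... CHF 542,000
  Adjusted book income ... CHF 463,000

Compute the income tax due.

CHF 100,980

Shadow minimum tax:
  Base (adjusted book income): CHF 463,000
  Less exemption CHF 89,000 → base CHF 374,000
  CHF 374,000 × 27% = CHF 100,980

Mainline income levy:
  CHF 542,000 × 15% = CHF 81,300

CHF 100,980 > CHF 81,300, so the shadow minimum tax is the binding amount.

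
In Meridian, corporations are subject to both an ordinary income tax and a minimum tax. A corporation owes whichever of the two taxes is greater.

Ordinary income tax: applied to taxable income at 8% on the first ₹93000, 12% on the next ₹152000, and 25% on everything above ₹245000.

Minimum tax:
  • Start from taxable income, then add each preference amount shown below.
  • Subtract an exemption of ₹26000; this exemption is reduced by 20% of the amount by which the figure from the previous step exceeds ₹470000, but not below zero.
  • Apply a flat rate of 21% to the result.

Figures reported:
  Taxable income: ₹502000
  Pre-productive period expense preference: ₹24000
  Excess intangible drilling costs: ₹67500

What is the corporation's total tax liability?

₹124362

Minimum tax:
  Adjusted income: ₹502000 + ₹24000 + ₹67500 = ₹593500
  Exemption: ₹26000 − 20% × (₹593500 − ₹470000) = ₹26000 − ₹24700 = ₹1300
  Base: ₹593500 − ₹1300 = ₹592200
  ₹592200 × 21% = ₹124362

Ordinary income tax:
  ₹93000 × 8% = ₹7440
  ₹152000 × 12% = ₹18240
  ₹257000 × 25% = ₹64250
  → ₹89930

₹124362 > ₹89930, so the minimum tax is the binding amount.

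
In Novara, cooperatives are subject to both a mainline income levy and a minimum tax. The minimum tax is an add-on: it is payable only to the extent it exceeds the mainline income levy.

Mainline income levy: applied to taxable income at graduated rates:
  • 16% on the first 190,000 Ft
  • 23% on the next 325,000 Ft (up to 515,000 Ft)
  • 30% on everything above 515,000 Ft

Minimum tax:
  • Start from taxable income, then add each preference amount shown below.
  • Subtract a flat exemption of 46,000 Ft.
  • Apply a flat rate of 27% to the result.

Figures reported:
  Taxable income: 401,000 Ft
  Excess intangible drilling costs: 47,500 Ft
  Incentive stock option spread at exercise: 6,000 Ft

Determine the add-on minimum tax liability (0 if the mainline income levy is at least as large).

31,365 Ft

Mainline income levy:
  190,000 Ft × 16% = 30,400 Ft
  211,000 Ft × 23% = 48,530 Ft
  → 78,930 Ft

Minimum tax:
  Adjusted income: 401,000 Ft + 47,500 Ft + 6,000 Ft = 454,500 Ft
  Less exemption 46,000 Ft → base 408,500 Ft
  408,500 Ft × 27% = 110,295 Ft

Excess of minimum tax over mainline income levy: 110,295 Ft − 78,930 Ft = 31,365 Ft.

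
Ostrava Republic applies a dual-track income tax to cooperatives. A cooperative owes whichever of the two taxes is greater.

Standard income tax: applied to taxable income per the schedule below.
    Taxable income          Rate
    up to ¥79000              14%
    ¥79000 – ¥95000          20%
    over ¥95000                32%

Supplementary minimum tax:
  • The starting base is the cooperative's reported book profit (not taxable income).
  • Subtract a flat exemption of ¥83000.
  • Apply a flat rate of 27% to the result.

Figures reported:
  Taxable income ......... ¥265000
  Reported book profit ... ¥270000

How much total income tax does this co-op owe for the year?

¥68660

Standard income tax:
  ¥79000 × 14% = ¥11060
  ¥16000 × 20% = ¥3200
  ¥170000 × 32% = ¥54400
  → ¥68660

Supplementary minimum tax:
  Base (reported book profit): ¥270000
  Less exemption ¥83000 → base ¥187000
  ¥187000 × 27% = ¥50490

¥68660 > ¥50490, so the standard income tax governs.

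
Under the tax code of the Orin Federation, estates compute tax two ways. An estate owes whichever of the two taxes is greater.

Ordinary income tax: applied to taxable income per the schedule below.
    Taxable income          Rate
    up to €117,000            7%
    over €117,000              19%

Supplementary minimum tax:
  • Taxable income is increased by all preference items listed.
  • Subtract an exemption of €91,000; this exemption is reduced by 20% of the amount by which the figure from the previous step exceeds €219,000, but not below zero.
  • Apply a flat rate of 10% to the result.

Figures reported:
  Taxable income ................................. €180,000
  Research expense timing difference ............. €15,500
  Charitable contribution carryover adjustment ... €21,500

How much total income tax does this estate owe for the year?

Ordinary income tax:
  €117,000 × 7% = €8,190
  €63,000 × 19% = €11,970
  → €20,160

Supplementary minimum tax:
  Adjusted income: €180,000 + €15,500 + €21,500 = €217,000
  Exemption: €217,000 ≤ €219,000, so full €91,000 applies
  Base: €217,000 − €91,000 = €126,000
  €126,000 × 10% = €12,600

€20,160 > €12,600, so the ordinary income tax governs.

€20,160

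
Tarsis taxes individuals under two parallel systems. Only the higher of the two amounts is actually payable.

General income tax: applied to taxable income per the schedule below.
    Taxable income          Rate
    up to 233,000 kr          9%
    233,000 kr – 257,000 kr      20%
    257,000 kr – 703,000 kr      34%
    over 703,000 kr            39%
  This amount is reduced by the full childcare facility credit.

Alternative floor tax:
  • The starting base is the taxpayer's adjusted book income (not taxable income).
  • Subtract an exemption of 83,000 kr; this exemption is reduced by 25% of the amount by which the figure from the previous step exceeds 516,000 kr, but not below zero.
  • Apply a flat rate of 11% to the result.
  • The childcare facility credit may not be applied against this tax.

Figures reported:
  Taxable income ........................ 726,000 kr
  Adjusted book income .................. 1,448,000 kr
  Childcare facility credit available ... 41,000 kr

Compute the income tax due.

159,280 kr

General income tax:
  233,000 kr × 9% = 20,970 kr
  24,000 kr × 20% = 4,800 kr
  446,000 kr × 34% = 151,640 kr
  23,000 kr × 39% = 8,970 kr
  → 186,380 kr
  Less childcare facility credit 41,000 kr → 145,380 kr

Alternative floor tax:
  Base (adjusted book income): 1,448,000 kr
  Exemption: 25% × (1,448,000 kr − 516,000 kr) = 233,000 kr ≥ 83,000 kr, so the exemption is fully phased out
  Base: 1,448,000 kr − 0 kr = 1,448,000 kr
  1,448,000 kr × 11% = 159,280 kr

159,280 kr > 145,380 kr, so the alternative floor tax is the binding amount.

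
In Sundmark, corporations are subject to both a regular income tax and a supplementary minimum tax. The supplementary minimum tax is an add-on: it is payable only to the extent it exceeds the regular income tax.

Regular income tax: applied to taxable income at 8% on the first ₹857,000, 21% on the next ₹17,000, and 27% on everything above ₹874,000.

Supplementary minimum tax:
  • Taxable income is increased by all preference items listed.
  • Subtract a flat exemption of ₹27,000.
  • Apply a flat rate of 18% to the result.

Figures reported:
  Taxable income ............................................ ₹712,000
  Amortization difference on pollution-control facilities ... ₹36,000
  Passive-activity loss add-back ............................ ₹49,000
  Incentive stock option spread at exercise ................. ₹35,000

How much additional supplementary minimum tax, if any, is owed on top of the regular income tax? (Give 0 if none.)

₹87,940

Regular income tax:
  ₹712,000 × 8% = ₹56,960

Supplementary minimum tax:
  Adjusted income: ₹712,000 + ₹36,000 + ₹49,000 + ₹35,000 = ₹832,000
  Less exemption ₹27,000 → base ₹805,000
  ₹805,000 × 18% = ₹144,900

Excess of supplementary minimum tax over regular income tax: ₹144,900 − ₹56,960 = ₹87,940.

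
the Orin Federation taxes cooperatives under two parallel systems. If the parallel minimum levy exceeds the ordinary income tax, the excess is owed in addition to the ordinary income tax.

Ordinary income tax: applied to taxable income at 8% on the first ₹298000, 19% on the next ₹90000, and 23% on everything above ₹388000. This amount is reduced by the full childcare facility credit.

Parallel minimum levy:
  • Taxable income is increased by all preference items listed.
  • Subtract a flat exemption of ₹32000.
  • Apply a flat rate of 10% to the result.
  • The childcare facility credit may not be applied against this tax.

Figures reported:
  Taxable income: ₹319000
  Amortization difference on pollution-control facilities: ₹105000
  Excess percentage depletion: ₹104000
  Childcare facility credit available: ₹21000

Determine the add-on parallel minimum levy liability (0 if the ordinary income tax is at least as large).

₹42770

Ordinary income tax:
  ₹298000 × 8% = ₹23840
  ₹21000 × 19% = ₹3990
  → ₹27830
  Less childcare facility credit ₹21000 → ₹6830

Parallel minimum levy:
  Adjusted income: ₹319000 + ₹105000 + ₹104000 = ₹528000
  Less exemption ₹32000 → base ₹496000
  ₹496000 × 10% = ₹49600

Excess of parallel minimum levy over ordinary income tax: ₹49600 − ₹6830 = ₹42770.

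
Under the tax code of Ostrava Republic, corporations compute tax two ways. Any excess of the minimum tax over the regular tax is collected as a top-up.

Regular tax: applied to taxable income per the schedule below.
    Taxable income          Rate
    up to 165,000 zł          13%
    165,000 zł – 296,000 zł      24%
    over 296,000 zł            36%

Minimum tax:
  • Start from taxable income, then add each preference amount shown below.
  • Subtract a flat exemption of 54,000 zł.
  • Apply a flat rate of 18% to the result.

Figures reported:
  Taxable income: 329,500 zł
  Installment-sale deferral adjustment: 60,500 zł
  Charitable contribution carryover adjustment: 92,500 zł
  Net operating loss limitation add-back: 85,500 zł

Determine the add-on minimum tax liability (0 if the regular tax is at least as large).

Minimum tax:
  Adjusted income: 329,500 zł + 60,500 zł + 92,500 zł + 85,500 zł = 568,000 zł
  Less exemption 54,000 zł → base 514,000 zł
  514,000 zł × 18% = 92,520 zł

Regular tax:
  165,000 zł × 13% = 21,450 zł
  131,000 zł × 24% = 31,440 zł
  33,500 zł × 36% = 12,060 zł
  → 64,950 zł

Excess of minimum tax over regular tax: 92,520 zł − 64,950 zł = 27,570 zł.

27,570 zł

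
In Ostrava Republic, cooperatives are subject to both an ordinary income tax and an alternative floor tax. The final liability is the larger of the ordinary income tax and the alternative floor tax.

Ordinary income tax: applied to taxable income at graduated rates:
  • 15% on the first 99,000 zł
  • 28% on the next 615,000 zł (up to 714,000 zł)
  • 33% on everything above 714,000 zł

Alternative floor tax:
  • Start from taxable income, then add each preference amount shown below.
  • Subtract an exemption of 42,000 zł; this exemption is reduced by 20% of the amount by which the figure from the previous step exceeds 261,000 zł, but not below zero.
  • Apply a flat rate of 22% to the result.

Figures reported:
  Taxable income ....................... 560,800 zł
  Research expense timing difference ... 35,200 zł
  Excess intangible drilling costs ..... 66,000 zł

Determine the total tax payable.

Ordinary income tax:
  99,000 zł × 15% = 14,850 zł
  461,800 zł × 28% = 129,304 zł
  → 144,154 zł

Alternative floor tax:
  Adjusted income: 560,800 zł + 35,200 zł + 66,000 zł = 662,000 zł
  Exemption: 20% × (662,000 zł − 261,000 zł) = 80,200 zł ≥ 42,000 zł, so the exemption is fully phased out
  Base: 662,000 zł − 0 zł = 662,000 zł
  662,000 zł × 22% = 145,640 zł

145,640 zł > 144,154 zł, so the alternative floor tax is the binding amount.

145,640 zł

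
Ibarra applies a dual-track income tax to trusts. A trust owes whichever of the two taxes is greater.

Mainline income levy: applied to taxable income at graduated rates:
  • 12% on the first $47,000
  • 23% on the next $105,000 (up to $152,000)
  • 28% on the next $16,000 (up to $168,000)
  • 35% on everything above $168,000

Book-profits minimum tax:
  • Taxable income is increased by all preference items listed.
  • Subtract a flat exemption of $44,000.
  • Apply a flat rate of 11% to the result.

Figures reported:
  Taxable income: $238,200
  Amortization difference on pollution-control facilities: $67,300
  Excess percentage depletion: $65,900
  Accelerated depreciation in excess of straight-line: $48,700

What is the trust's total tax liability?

$58,840

Mainline income levy:
  $47,000 × 12% = $5,640
  $105,000 × 23% = $24,150
  $16,000 × 28% = $4,480
  $70,200 × 35% = $24,570
  → $58,840

Book-profits minimum tax:
  Adjusted income: $238,200 + $67,300 + $65,900 + $48,700 = $420,100
  Less exemption $44,000 → base $376,100
  $376,100 × 11% = $41,371

$58,840 > $41,371, so the mainline income levy governs.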